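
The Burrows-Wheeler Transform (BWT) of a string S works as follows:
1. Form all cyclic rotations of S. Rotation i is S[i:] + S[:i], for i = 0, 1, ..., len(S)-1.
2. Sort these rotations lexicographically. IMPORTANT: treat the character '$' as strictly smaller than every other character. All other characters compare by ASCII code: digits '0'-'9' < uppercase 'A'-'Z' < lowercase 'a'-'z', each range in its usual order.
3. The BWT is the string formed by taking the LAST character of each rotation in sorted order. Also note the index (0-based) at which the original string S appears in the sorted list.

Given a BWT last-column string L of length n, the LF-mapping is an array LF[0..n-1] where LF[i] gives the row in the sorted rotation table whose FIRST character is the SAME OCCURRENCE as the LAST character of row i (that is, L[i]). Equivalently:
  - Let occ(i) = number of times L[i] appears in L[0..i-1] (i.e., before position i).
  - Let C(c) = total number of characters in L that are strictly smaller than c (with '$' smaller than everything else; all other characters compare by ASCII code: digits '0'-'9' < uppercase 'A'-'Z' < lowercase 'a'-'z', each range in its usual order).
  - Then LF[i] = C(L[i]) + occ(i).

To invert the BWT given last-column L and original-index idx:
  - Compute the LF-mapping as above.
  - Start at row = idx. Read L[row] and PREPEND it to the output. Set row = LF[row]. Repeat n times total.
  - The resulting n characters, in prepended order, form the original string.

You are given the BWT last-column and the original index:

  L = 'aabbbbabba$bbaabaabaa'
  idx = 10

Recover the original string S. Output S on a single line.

LF mapping: 1 2 11 12 13 14 3 15 16 4 0 17 18 5 6 19 7 8 20 9 10
Walk LF starting at row 10, prepending L[row]:
  step 1: row=10, L[10]='$', prepend. Next row=LF[10]=0
  step 2: row=0, L[0]='a', prepend. Next row=LF[0]=1
  step 3: row=1, L[1]='a', prepend. Next row=LF[1]=2
  step 4: row=2, L[2]='b', prepend. Next row=LF[2]=11
  step 5: row=11, L[11]='b', prepend. Next row=LF[11]=17
  step 6: row=17, L[17]='a', prepend. Next row=LF[17]=8
  step 7: row=8, L[8]='b', prepend. Next row=LF[8]=16
  step 8: row=16, L[16]='a', prepend. Next row=LF[16]=7
  step 9: row=7, L[7]='b', prepend. Next row=LF[7]=15
  step 10: row=15, L[15]='b', prepend. Next row=LF[15]=19
  step 11: row=19, L[19]='a', prepend. Next row=LF[19]=9
  step 12: row=9, L[9]='a', prepend. Next row=LF[9]=4
  step 13: row=4, L[4]='b', prepend. Next row=LF[4]=13
  step 14: row=13, L[13]='a', prepend. Next row=LF[13]=5
  step 15: row=5, L[5]='b', prepend. Next row=LF[5]=14
  step 16: row=14, L[14]='a', prepend. Next row=LF[14]=6
  step 17: row=6, L[6]='a', prepend. Next row=LF[6]=3
  step 18: row=3, L[3]='b', prepend. Next row=LF[3]=12
  step 19: row=12, L[12]='b', prepend. Next row=LF[12]=18
  step 20: row=18, L[18]='b', prepend. Next row=LF[18]=20
  step 21: row=20, L[20]='a', prepend. Next row=LF[20]=10
Reversed output: abbbaababaabbababbaa$

Answer: abbbaababaabbababbaa$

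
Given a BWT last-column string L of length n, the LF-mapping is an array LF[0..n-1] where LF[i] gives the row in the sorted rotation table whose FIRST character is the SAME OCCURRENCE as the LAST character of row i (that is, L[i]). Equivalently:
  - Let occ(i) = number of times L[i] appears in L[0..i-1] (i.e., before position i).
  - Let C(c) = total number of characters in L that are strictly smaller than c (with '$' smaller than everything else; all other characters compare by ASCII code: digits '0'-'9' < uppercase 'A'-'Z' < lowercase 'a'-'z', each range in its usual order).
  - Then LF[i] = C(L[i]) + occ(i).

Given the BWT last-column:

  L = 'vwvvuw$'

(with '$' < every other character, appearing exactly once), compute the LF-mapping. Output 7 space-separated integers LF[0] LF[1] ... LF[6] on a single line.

Char counts: '$':1, 'u':1, 'v':3, 'w':2
C (first-col start): C('$')=0, C('u')=1, C('v')=2, C('w')=5
L[0]='v': occ=0, LF[0]=C('v')+0=2+0=2
L[1]='w': occ=0, LF[1]=C('w')+0=5+0=5
L[2]='v': occ=1, LF[2]=C('v')+1=2+1=3
L[3]='v': occ=2, LF[3]=C('v')+2=2+2=4
L[4]='u': occ=0, LF[4]=C('u')+0=1+0=1
L[5]='w': occ=1, LF[5]=C('w')+1=5+1=6
L[6]='$': occ=0, LF[6]=C('$')+0=0+0=0

Answer: 2 5 3 4 1 6 0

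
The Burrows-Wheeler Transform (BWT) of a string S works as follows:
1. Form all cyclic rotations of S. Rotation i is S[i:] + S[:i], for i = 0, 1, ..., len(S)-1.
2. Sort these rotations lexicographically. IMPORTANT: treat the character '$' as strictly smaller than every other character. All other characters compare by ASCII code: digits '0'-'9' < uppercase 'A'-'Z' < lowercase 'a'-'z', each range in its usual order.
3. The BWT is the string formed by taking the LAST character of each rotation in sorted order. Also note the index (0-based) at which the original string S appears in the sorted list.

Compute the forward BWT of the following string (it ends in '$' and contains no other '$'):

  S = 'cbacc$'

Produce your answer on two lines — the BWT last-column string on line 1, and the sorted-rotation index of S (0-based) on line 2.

Answer: cbcc$a
4

Derivation:
All 6 rotations (rotation i = S[i:]+S[:i]):
  rot[0] = cbacc$
  rot[1] = bacc$c
  rot[2] = acc$cb
  rot[3] = cc$cba
  rot[4] = c$cbac
  rot[5] = $cbacc
Sorted (with $ < everything):
  sorted[0] = $cbacc  (last char: 'c')
  sorted[1] = acc$cb  (last char: 'b')
  sorted[2] = bacc$c  (last char: 'c')
  sorted[3] = c$cbac  (last char: 'c')
  sorted[4] = cbacc$  (last char: '$')
  sorted[5] = cc$cba  (last char: 'a')
Last column: cbcc$a
Original string S is at sorted index 4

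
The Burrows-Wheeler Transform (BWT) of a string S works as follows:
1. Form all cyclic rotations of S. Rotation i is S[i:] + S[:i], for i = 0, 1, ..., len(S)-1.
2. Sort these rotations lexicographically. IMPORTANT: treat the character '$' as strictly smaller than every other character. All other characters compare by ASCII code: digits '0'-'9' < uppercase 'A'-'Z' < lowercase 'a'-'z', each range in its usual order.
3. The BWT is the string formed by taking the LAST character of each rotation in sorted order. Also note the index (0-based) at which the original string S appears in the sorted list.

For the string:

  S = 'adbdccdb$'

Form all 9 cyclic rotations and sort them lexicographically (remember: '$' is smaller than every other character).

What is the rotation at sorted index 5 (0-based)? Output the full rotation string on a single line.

Answer: cdb$adbdc

Derivation:
All 9 rotations (rotation i = S[i:]+S[:i]):
  rot[0] = adbdccdb$
  rot[1] = dbdccdb$a
  rot[2] = bdccdb$ad
  rot[3] = dccdb$adb
  rot[4] = ccdb$adbd
  rot[5] = cdb$adbdc
  rot[6] = db$adbdcc
  rot[7] = b$adbdccd
  rot[8] = $adbdccdb
Sorted (with $ < everything):
  sorted[0] = $adbdccdb
  sorted[1] = adbdccdb$
  sorted[2] = b$adbdccd
  sorted[3] = bdccdb$ad
  sorted[4] = ccdb$adbd
  sorted[5] = cdb$adbdc
  sorted[6] = db$adbdcc
  sorted[7] = dbdccdb$a
  sorted[8] = dccdb$adb
sorted[5] = cdb$adbdc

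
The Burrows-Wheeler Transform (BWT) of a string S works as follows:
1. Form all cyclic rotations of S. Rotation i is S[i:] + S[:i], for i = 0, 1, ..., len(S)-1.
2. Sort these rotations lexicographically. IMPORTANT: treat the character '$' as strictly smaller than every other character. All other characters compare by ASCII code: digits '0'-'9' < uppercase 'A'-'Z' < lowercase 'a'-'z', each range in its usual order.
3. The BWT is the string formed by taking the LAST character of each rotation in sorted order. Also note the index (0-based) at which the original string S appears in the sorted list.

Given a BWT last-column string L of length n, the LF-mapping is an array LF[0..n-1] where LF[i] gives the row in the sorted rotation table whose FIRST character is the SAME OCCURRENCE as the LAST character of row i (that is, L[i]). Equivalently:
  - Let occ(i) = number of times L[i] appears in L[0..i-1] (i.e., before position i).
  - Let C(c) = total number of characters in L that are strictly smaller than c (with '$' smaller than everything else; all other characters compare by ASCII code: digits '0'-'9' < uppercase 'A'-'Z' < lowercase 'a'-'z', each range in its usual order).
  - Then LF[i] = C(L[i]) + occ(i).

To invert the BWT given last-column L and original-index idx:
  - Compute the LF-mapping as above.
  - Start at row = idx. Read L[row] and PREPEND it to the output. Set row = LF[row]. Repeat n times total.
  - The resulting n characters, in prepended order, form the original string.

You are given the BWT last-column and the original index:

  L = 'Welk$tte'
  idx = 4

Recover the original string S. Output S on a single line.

Answer: kettleW$

Derivation:
LF mapping: 1 2 5 4 0 6 7 3
Walk LF starting at row 4, prepending L[row]:
  step 1: row=4, L[4]='$', prepend. Next row=LF[4]=0
  step 2: row=0, L[0]='W', prepend. Next row=LF[0]=1
  step 3: row=1, L[1]='e', prepend. Next row=LF[1]=2
  step 4: row=2, L[2]='l', prepend. Next row=LF[2]=5
  step 5: row=5, L[5]='t', prepend. Next row=LF[5]=6
  step 6: row=6, L[6]='t', prepend. Next row=LF[6]=7
  step 7: row=7, L[7]='e', prepend. Next row=LF[7]=3
  step 8: row=3, L[3]='k', prepend. Next row=LF[3]=4
Reversed output: kettleW$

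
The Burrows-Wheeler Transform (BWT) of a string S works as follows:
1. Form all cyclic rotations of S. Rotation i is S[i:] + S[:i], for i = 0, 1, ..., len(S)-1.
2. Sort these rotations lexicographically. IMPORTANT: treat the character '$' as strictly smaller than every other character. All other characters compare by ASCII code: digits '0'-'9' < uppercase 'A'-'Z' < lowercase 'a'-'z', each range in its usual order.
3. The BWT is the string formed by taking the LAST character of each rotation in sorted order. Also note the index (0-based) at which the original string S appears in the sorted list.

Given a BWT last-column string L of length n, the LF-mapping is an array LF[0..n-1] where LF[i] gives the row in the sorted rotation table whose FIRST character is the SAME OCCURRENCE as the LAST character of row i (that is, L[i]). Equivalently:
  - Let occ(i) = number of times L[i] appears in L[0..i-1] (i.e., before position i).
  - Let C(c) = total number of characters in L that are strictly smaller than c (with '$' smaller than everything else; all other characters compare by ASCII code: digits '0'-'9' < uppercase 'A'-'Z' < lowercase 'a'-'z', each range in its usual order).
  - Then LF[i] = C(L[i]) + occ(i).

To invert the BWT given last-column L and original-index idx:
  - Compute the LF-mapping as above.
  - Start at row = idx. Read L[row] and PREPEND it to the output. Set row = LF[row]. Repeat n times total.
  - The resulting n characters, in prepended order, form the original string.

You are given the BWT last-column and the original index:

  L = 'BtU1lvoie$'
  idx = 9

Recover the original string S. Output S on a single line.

Answer: violet1UB$

Derivation:
LF mapping: 2 8 3 1 6 9 7 5 4 0
Walk LF starting at row 9, prepending L[row]:
  step 1: row=9, L[9]='$', prepend. Next row=LF[9]=0
  step 2: row=0, L[0]='B', prepend. Next row=LF[0]=2
  step 3: row=2, L[2]='U', prepend. Next row=LF[2]=3
  step 4: row=3, L[3]='1', prepend. Next row=LF[3]=1
  step 5: row=1, L[1]='t', prepend. Next row=LF[1]=8
  step 6: row=8, L[8]='e', prepend. Next row=LF[8]=4
  step 7: row=4, L[4]='l', prepend. Next row=LF[4]=6
  step 8: row=6, L[6]='o', prepend. Next row=LF[6]=7
  step 9: row=7, L[7]='i', prepend. Next row=LF[7]=5
  step 10: row=5, L[5]='v', prepend. Next row=LF[5]=9
Reversed output: violet1UB$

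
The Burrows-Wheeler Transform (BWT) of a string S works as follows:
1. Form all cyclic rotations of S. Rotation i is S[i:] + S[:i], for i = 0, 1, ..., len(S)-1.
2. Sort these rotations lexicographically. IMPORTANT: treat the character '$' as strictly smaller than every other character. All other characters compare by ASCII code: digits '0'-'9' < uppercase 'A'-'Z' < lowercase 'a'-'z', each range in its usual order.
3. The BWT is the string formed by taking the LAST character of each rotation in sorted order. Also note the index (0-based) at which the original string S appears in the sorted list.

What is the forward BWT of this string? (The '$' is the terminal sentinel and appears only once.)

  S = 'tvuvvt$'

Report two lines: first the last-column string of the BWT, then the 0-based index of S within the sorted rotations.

Answer: tv$vvtu
2

Derivation:
All 7 rotations (rotation i = S[i:]+S[:i]):
  rot[0] = tvuvvt$
  rot[1] = vuvvt$t
  rot[2] = uvvt$tv
  rot[3] = vvt$tvu
  rot[4] = vt$tvuv
  rot[5] = t$tvuvv
  rot[6] = $tvuvvt
Sorted (with $ < everything):
  sorted[0] = $tvuvvt  (last char: 't')
  sorted[1] = t$tvuvv  (last char: 'v')
  sorted[2] = tvuvvt$  (last char: '$')
  sorted[3] = uvvt$tv  (last char: 'v')
  sorted[4] = vt$tvuv  (last char: 'v')
  sorted[5] = vuvvt$t  (last char: 't')
  sorted[6] = vvt$tvu  (last char: 'u')
Last column: tv$vvtu
Original string S is at sorted index 2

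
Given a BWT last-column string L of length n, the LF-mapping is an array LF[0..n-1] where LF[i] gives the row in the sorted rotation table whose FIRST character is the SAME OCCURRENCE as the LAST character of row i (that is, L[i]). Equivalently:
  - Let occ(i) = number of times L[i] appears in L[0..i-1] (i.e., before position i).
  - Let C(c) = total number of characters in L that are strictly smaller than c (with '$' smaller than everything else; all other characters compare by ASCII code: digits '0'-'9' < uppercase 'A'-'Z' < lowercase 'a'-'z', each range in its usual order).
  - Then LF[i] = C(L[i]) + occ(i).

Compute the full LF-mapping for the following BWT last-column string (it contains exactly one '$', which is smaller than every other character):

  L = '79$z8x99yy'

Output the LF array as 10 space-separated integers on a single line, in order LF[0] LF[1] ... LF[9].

Char counts: '$':1, '7':1, '8':1, '9':3, 'x':1, 'y':2, 'z':1
C (first-col start): C('$')=0, C('7')=1, C('8')=2, C('9')=3, C('x')=6, C('y')=7, C('z')=9
L[0]='7': occ=0, LF[0]=C('7')+0=1+0=1
L[1]='9': occ=0, LF[1]=C('9')+0=3+0=3
L[2]='$': occ=0, LF[2]=C('$')+0=0+0=0
L[3]='z': occ=0, LF[3]=C('z')+0=9+0=9
L[4]='8': occ=0, LF[4]=C('8')+0=2+0=2
L[5]='x': occ=0, LF[5]=C('x')+0=6+0=6
L[6]='9': occ=1, LF[6]=C('9')+1=3+1=4
L[7]='9': occ=2, LF[7]=C('9')+2=3+2=5
L[8]='y': occ=0, LF[8]=C('y')+0=7+0=7
L[9]='y': occ=1, LF[9]=C('y')+1=7+1=8

Answer: 1 3 0 9 2 6 4 5 7 8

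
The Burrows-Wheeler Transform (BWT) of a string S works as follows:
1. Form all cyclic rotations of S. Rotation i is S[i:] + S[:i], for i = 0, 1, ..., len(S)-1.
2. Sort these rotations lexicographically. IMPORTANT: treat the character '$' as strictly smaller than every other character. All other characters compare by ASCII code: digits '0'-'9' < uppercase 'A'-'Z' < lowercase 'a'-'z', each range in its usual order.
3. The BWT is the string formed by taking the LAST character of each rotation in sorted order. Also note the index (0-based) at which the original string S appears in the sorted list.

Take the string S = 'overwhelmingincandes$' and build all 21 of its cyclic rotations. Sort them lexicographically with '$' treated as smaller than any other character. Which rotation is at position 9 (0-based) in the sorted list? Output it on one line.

All 21 rotations (rotation i = S[i:]+S[:i]):
  rot[0] = overwhelmingincandes$
  rot[1] = verwhelmingincandes$o
  rot[2] = erwhelmingincandes$ov
  rot[3] = rwhelmingincandes$ove
  rot[4] = whelmingincandes$over
  rot[5] = helmingincandes$overw
  rot[6] = elmingincandes$overwh
  rot[7] = lmingincandes$overwhe
  rot[8] = mingincandes$overwhel
  rot[9] = ingincandes$overwhelm
  rot[10] = ngincandes$overwhelmi
  rot[11] = gincandes$overwhelmin
  rot[12] = incandes$overwhelming
  rot[13] = ncandes$overwhelmingi
  rot[14] = candes$overwhelmingin
  rot[15] = andes$overwhelminginc
  rot[16] = ndes$overwhelminginca
  rot[17] = des$overwhelmingincan
  rot[18] = es$overwhelmingincand
  rot[19] = s$overwhelmingincande
  rot[20] = $overwhelmingincandes
Sorted (with $ < everything):
  sorted[0] = $overwhelmingincandes
  sorted[1] = andes$overwhelminginc
  sorted[2] = candes$overwhelmingin
  sorted[3] = des$overwhelmingincan
  sorted[4] = elmingincandes$overwh
  sorted[5] = erwhelmingincandes$ov
  sorted[6] = es$overwhelmingincand
  sorted[7] = gincandes$overwhelmin
  sorted[8] = helmingincandes$overw
  sorted[9] = incandes$overwhelming
  sorted[10] = ingincandes$overwhelm
  sorted[11] = lmingincandes$overwhe
  sorted[12] = mingincandes$overwhel
  sorted[13] = ncandes$overwhelmingi
  sorted[14] = ndes$overwhelminginca
  sorted[15] = ngincandes$overwhelmi
  sorted[16] = overwhelmingincandes$
  sorted[17] = rwhelmingincandes$ove
  sorted[18] = s$overwhelmingincande
  sorted[19] = verwhelmingincandes$o
  sorted[20] = whelmingincandes$over
sorted[9] = incandes$overwhelming

Answer: incandes$overwhelming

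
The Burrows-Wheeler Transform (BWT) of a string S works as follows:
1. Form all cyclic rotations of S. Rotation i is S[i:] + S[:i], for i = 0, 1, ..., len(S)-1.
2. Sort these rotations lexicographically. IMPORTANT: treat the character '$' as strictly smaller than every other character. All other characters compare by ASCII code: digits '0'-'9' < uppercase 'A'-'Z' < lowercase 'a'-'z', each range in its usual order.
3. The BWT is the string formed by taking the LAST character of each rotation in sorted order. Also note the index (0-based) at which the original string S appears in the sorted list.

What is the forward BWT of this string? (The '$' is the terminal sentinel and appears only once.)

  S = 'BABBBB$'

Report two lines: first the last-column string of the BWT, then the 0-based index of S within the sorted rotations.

All 7 rotations (rotation i = S[i:]+S[:i]):
  rot[0] = BABBBB$
  rot[1] = ABBBB$B
  rot[2] = BBBB$BA
  rot[3] = BBB$BAB
  rot[4] = BB$BABB
  rot[5] = B$BABBB
  rot[6] = $BABBBB
Sorted (with $ < everything):
  sorted[0] = $BABBBB  (last char: 'B')
  sorted[1] = ABBBB$B  (last char: 'B')
  sorted[2] = B$BABBB  (last char: 'B')
  sorted[3] = BABBBB$  (last char: '$')
  sorted[4] = BB$BABB  (last char: 'B')
  sorted[5] = BBB$BAB  (last char: 'B')
  sorted[6] = BBBB$BA  (last char: 'A')
Last column: BBB$BBA
Original string S is at sorted index 3

Answer: BBB$BBA
3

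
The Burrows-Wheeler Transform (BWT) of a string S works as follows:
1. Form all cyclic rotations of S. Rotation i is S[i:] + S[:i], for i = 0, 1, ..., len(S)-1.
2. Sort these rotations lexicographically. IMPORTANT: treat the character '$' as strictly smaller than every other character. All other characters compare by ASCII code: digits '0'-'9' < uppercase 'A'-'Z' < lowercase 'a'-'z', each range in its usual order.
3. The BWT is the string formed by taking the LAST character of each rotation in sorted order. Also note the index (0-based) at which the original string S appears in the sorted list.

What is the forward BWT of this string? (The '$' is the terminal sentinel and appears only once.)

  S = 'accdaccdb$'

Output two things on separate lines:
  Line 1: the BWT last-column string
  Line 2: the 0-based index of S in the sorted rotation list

All 10 rotations (rotation i = S[i:]+S[:i]):
  rot[0] = accdaccdb$
  rot[1] = ccdaccdb$a
  rot[2] = cdaccdb$ac
  rot[3] = daccdb$acc
  rot[4] = accdb$accd
  rot[5] = ccdb$accda
  rot[6] = cdb$accdac
  rot[7] = db$accdacc
  rot[8] = b$accdaccd
  rot[9] = $accdaccdb
Sorted (with $ < everything):
  sorted[0] = $accdaccdb  (last char: 'b')
  sorted[1] = accdaccdb$  (last char: '$')
  sorted[2] = accdb$accd  (last char: 'd')
  sorted[3] = b$accdaccd  (last char: 'd')
  sorted[4] = ccdaccdb$a  (last char: 'a')
  sorted[5] = ccdb$accda  (last char: 'a')
  sorted[6] = cdaccdb$ac  (last char: 'c')
  sorted[7] = cdb$accdac  (last char: 'c')
  sorted[8] = daccdb$acc  (last char: 'c')
  sorted[9] = db$accdacc  (last char: 'c')
Last column: b$ddaacccc
Original string S is at sorted index 1

Answer: b$ddaacccc
1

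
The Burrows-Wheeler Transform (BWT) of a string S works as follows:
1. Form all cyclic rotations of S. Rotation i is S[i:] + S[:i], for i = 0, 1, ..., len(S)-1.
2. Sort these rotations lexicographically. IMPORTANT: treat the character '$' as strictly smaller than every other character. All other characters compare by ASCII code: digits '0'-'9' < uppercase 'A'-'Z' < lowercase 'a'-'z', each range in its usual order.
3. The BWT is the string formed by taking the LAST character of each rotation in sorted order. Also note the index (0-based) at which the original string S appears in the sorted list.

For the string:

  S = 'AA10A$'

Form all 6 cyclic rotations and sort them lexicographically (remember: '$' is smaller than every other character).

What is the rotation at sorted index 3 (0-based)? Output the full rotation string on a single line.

Answer: A$AA10

Derivation:
All 6 rotations (rotation i = S[i:]+S[:i]):
  rot[0] = AA10A$
  rot[1] = A10A$A
  rot[2] = 10A$AA
  rot[3] = 0A$AA1
  rot[4] = A$AA10
  rot[5] = $AA10A
Sorted (with $ < everything):
  sorted[0] = $AA10A
  sorted[1] = 0A$AA1
  sorted[2] = 10A$AA
  sorted[3] = A$AA10
  sorted[4] = A10A$A
  sorted[5] = AA10A$
sorted[3] = A$AA10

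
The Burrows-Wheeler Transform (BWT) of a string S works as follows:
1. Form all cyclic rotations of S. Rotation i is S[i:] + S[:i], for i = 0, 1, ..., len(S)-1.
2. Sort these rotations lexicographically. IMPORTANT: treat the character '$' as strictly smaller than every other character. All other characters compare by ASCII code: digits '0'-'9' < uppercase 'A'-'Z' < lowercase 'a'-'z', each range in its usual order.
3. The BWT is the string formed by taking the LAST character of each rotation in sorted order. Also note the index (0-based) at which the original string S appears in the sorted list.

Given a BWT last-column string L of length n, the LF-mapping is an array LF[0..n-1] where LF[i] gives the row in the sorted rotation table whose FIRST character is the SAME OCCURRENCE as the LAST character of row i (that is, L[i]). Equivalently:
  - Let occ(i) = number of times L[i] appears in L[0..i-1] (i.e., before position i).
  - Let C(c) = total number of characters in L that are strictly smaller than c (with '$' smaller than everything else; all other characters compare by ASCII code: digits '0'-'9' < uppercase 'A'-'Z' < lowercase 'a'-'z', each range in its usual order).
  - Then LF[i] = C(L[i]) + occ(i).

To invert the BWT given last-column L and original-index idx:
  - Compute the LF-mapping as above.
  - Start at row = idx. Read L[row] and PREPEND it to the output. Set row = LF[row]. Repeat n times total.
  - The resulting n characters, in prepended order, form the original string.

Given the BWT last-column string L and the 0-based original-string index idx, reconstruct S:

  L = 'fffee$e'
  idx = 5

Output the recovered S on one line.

LF mapping: 4 5 6 1 2 0 3
Walk LF starting at row 5, prepending L[row]:
  step 1: row=5, L[5]='$', prepend. Next row=LF[5]=0
  step 2: row=0, L[0]='f', prepend. Next row=LF[0]=4
  step 3: row=4, L[4]='e', prepend. Next row=LF[4]=2
  step 4: row=2, L[2]='f', prepend. Next row=LF[2]=6
  step 5: row=6, L[6]='e', prepend. Next row=LF[6]=3
  step 6: row=3, L[3]='e', prepend. Next row=LF[3]=1
  step 7: row=1, L[1]='f', prepend. Next row=LF[1]=5
Reversed output: feefef$

Answer: feefef$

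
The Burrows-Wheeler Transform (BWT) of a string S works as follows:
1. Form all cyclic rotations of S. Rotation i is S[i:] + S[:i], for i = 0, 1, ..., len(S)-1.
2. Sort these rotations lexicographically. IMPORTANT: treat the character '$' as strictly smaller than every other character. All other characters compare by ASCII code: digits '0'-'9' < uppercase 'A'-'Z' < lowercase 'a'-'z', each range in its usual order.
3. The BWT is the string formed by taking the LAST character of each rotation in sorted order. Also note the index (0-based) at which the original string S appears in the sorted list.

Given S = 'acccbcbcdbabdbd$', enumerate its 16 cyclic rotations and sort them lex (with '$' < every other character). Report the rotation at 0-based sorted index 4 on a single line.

Answer: bcbcdbabdbd$accc

Derivation:
All 16 rotations (rotation i = S[i:]+S[:i]):
  rot[0] = acccbcbcdbabdbd$
  rot[1] = cccbcbcdbabdbd$a
  rot[2] = ccbcbcdbabdbd$ac
  rot[3] = cbcbcdbabdbd$acc
  rot[4] = bcbcdbabdbd$accc
  rot[5] = cbcdbabdbd$acccb
  rot[6] = bcdbabdbd$acccbc
  rot[7] = cdbabdbd$acccbcb
  rot[8] = dbabdbd$acccbcbc
  rot[9] = babdbd$acccbcbcd
  rot[10] = abdbd$acccbcbcdb
  rot[11] = bdbd$acccbcbcdba
  rot[12] = dbd$acccbcbcdbab
  rot[13] = bd$acccbcbcdbabd
  rot[14] = d$acccbcbcdbabdb
  rot[15] = $acccbcbcdbabdbd
Sorted (with $ < everything):
  sorted[0] = $acccbcbcdbabdbd
  sorted[1] = abdbd$acccbcbcdb
  sorted[2] = acccbcbcdbabdbd$
  sorted[3] = babdbd$acccbcbcd
  sorted[4] = bcbcdbabdbd$accc
  sorted[5] = bcdbabdbd$acccbc
  sorted[6] = bd$acccbcbcdbabd
  sorted[7] = bdbd$acccbcbcdba
  sorted[8] = cbcbcdbabdbd$acc
  sorted[9] = cbcdbabdbd$acccb
  sorted[10] = ccbcbcdbabdbd$ac
  sorted[11] = cccbcbcdbabdbd$a
  sorted[12] = cdbabdbd$acccbcb
  sorted[13] = d$acccbcbcdbabdb
  sorted[14] = dbabdbd$acccbcbc
  sorted[15] = dbd$acccbcbcdbab
sorted[4] = bcbcdbabdbd$accc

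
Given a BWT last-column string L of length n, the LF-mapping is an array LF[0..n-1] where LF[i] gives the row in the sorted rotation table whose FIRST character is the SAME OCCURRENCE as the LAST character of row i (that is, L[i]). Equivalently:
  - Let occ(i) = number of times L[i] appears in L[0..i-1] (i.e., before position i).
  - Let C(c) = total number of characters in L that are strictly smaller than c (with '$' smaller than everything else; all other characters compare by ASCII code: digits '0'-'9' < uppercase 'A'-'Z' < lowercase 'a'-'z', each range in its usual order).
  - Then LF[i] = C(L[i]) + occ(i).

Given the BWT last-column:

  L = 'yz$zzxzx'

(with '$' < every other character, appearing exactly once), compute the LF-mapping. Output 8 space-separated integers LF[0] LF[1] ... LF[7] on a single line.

Char counts: '$':1, 'x':2, 'y':1, 'z':4
C (first-col start): C('$')=0, C('x')=1, C('y')=3, C('z')=4
L[0]='y': occ=0, LF[0]=C('y')+0=3+0=3
L[1]='z': occ=0, LF[1]=C('z')+0=4+0=4
L[2]='$': occ=0, LF[2]=C('$')+0=0+0=0
L[3]='z': occ=1, LF[3]=C('z')+1=4+1=5
L[4]='z': occ=2, LF[4]=C('z')+2=4+2=6
L[5]='x': occ=0, LF[5]=C('x')+0=1+0=1
L[6]='z': occ=3, LF[6]=C('z')+3=4+3=7
L[7]='x': occ=1, LF[7]=C('x')+1=1+1=2

Answer: 3 4 0 5 6 1 7 2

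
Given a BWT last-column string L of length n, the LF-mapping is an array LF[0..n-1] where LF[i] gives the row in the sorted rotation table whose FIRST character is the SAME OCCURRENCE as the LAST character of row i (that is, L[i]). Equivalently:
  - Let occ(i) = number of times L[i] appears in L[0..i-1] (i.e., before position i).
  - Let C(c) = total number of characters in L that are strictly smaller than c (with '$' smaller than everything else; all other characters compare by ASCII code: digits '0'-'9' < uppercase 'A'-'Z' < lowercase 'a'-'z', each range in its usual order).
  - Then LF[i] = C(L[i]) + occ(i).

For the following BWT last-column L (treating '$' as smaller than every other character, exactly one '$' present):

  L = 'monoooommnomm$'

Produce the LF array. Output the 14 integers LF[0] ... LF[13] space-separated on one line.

Answer: 1 8 6 9 10 11 12 2 3 7 13 4 5 0

Derivation:
Char counts: '$':1, 'm':5, 'n':2, 'o':6
C (first-col start): C('$')=0, C('m')=1, C('n')=6, C('o')=8
L[0]='m': occ=0, LF[0]=C('m')+0=1+0=1
L[1]='o': occ=0, LF[1]=C('o')+0=8+0=8
L[2]='n': occ=0, LF[2]=C('n')+0=6+0=6
L[3]='o': occ=1, LF[3]=C('o')+1=8+1=9
L[4]='o': occ=2, LF[4]=C('o')+2=8+2=10
L[5]='o': occ=3, LF[5]=C('o')+3=8+3=11
L[6]='o': occ=4, LF[6]=C('o')+4=8+4=12
L[7]='m': occ=1, LF[7]=C('m')+1=1+1=2
L[8]='m': occ=2, LF[8]=C('m')+2=1+2=3
L[9]='n': occ=1, LF[9]=C('n')+1=6+1=7
L[10]='o': occ=5, LF[10]=C('o')+5=8+5=13
L[11]='m': occ=3, LF[11]=C('m')+3=1+3=4
L[12]='m': occ=4, LF[12]=C('m')+4=1+4=5
L[13]='$': occ=0, LF[13]=C('$')+0=0+0=0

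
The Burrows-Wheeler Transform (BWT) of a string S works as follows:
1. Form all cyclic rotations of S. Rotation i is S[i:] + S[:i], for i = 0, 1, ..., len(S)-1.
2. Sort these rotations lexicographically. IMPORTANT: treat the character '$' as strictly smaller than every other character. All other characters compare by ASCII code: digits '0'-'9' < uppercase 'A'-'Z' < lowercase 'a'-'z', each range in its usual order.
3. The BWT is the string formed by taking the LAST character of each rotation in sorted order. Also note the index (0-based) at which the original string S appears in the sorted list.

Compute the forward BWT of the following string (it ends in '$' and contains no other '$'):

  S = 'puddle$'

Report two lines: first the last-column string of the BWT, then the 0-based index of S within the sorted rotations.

Answer: eudld$p
5

Derivation:
All 7 rotations (rotation i = S[i:]+S[:i]):
  rot[0] = puddle$
  rot[1] = uddle$p
  rot[2] = ddle$pu
  rot[3] = dle$pud
  rot[4] = le$pudd
  rot[5] = e$puddl
  rot[6] = $puddle
Sorted (with $ < everything):
  sorted[0] = $puddle  (last char: 'e')
  sorted[1] = ddle$pu  (last char: 'u')
  sorted[2] = dle$pud  (last char: 'd')
  sorted[3] = e$puddl  (last char: 'l')
  sorted[4] = le$pudd  (last char: 'd')
  sorted[5] = puddle$  (last char: '$')
  sorted[6] = uddle$p  (last char: 'p')
Last column: eudld$p
Original string S is at sorted index 5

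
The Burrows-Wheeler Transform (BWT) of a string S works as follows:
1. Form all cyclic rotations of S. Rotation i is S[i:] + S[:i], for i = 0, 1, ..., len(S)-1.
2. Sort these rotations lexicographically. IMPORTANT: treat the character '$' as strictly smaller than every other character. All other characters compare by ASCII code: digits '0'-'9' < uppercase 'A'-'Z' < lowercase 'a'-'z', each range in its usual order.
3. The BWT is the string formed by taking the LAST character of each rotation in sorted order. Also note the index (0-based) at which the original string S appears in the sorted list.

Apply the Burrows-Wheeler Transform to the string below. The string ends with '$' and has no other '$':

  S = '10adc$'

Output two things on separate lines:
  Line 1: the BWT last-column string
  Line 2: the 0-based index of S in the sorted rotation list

Answer: c1$0da
2

Derivation:
All 6 rotations (rotation i = S[i:]+S[:i]):
  rot[0] = 10adc$
  rot[1] = 0adc$1
  rot[2] = adc$10
  rot[3] = dc$10a
  rot[4] = c$10ad
  rot[5] = $10adc
Sorted (with $ < everything):
  sorted[0] = $10adc  (last char: 'c')
  sorted[1] = 0adc$1  (last char: '1')
  sorted[2] = 10adc$  (last char: '$')
  sorted[3] = adc$10  (last char: '0')
  sorted[4] = c$10ad  (last char: 'd')
  sorted[5] = dc$10a  (last char: 'a')
Last column: c1$0da
Original string S is at sorted index 2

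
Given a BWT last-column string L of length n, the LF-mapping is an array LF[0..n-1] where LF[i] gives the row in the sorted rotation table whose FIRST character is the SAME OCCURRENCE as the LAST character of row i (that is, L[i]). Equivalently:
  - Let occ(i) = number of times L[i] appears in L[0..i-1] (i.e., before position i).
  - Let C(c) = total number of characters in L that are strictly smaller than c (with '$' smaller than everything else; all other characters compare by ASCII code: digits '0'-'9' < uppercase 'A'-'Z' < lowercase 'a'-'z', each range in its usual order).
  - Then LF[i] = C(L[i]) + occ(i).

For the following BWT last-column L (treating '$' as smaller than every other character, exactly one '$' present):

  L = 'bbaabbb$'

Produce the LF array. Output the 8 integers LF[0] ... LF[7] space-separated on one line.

Char counts: '$':1, 'a':2, 'b':5
C (first-col start): C('$')=0, C('a')=1, C('b')=3
L[0]='b': occ=0, LF[0]=C('b')+0=3+0=3
L[1]='b': occ=1, LF[1]=C('b')+1=3+1=4
L[2]='a': occ=0, LF[2]=C('a')+0=1+0=1
L[3]='a': occ=1, LF[3]=C('a')+1=1+1=2
L[4]='b': occ=2, LF[4]=C('b')+2=3+2=5
L[5]='b': occ=3, LF[5]=C('b')+3=3+3=6
L[6]='b': occ=4, LF[6]=C('b')+4=3+4=7
L[7]='$': occ=0, LF[7]=C('$')+0=0+0=0

Answer: 3 4 1 2 5 6 7 0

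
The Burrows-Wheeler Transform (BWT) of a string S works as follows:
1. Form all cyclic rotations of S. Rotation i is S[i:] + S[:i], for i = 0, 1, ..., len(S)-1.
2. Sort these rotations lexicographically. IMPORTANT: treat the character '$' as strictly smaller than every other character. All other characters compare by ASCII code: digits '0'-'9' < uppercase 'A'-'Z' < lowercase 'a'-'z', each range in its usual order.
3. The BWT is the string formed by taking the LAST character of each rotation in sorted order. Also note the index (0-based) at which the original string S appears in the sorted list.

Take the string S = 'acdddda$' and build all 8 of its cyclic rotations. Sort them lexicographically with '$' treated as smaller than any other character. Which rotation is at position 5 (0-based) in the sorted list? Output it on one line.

All 8 rotations (rotation i = S[i:]+S[:i]):
  rot[0] = acdddda$
  rot[1] = cdddda$a
  rot[2] = dddda$ac
  rot[3] = ddda$acd
  rot[4] = dda$acdd
  rot[5] = da$acddd
  rot[6] = a$acdddd
  rot[7] = $acdddda
Sorted (with $ < everything):
  sorted[0] = $acdddda
  sorted[1] = a$acdddd
  sorted[2] = acdddda$
  sorted[3] = cdddda$a
  sorted[4] = da$acddd
  sorted[5] = dda$acdd
  sorted[6] = ddda$acd
  sorted[7] = dddda$ac
sorted[5] = dda$acdd

Answer: dda$acdd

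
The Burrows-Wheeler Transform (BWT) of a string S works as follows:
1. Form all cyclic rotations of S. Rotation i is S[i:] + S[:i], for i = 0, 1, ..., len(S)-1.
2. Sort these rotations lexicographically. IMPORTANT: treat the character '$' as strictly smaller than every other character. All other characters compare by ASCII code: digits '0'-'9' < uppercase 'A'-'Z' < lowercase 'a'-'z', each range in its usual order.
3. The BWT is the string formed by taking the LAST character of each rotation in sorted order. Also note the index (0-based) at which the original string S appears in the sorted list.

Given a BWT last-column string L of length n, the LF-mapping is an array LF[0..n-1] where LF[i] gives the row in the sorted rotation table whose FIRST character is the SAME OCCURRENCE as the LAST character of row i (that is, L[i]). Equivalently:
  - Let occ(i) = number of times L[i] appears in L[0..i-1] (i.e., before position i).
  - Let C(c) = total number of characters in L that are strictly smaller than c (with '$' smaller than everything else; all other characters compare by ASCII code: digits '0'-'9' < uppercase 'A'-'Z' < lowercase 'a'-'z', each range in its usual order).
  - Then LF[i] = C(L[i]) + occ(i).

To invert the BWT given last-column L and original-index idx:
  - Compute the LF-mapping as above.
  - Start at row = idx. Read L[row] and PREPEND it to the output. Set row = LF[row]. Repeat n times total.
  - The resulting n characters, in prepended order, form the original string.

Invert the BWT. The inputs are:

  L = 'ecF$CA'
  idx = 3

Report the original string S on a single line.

LF mapping: 5 4 3 0 2 1
Walk LF starting at row 3, prepending L[row]:
  step 1: row=3, L[3]='$', prepend. Next row=LF[3]=0
  step 2: row=0, L[0]='e', prepend. Next row=LF[0]=5
  step 3: row=5, L[5]='A', prepend. Next row=LF[5]=1
  step 4: row=1, L[1]='c', prepend. Next row=LF[1]=4
  step 5: row=4, L[4]='C', prepend. Next row=LF[4]=2
  step 6: row=2, L[2]='F', prepend. Next row=LF[2]=3
Reversed output: FCcAe$

Answer: FCcAe$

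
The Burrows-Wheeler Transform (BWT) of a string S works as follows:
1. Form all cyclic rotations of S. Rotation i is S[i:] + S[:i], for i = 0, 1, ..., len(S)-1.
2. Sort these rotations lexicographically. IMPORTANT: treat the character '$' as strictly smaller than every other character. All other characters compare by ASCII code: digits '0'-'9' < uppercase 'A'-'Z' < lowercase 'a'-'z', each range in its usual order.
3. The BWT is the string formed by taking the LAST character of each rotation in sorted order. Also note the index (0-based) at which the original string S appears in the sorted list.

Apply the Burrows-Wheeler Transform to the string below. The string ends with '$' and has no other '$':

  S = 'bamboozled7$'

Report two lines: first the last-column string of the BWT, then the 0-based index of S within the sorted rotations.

All 12 rotations (rotation i = S[i:]+S[:i]):
  rot[0] = bamboozled7$
  rot[1] = amboozled7$b
  rot[2] = mboozled7$ba
  rot[3] = boozled7$bam
  rot[4] = oozled7$bamb
  rot[5] = ozled7$bambo
  rot[6] = zled7$bamboo
  rot[7] = led7$bambooz
  rot[8] = ed7$bamboozl
  rot[9] = d7$bamboozle
  rot[10] = 7$bamboozled
  rot[11] = $bamboozled7
Sorted (with $ < everything):
  sorted[0] = $bamboozled7  (last char: '7')
  sorted[1] = 7$bamboozled  (last char: 'd')
  sorted[2] = amboozled7$b  (last char: 'b')
  sorted[3] = bamboozled7$  (last char: '$')
  sorted[4] = boozled7$bam  (last char: 'm')
  sorted[5] = d7$bamboozle  (last char: 'e')
  sorted[6] = ed7$bamboozl  (last char: 'l')
  sorted[7] = led7$bambooz  (last char: 'z')
  sorted[8] = mboozled7$ba  (last char: 'a')
  sorted[9] = oozled7$bamb  (last char: 'b')
  sorted[10] = ozled7$bambo  (last char: 'o')
  sorted[11] = zled7$bamboo  (last char: 'o')
Last column: 7db$melzaboo
Original string S is at sorted index 3

Answer: 7db$melzaboo
3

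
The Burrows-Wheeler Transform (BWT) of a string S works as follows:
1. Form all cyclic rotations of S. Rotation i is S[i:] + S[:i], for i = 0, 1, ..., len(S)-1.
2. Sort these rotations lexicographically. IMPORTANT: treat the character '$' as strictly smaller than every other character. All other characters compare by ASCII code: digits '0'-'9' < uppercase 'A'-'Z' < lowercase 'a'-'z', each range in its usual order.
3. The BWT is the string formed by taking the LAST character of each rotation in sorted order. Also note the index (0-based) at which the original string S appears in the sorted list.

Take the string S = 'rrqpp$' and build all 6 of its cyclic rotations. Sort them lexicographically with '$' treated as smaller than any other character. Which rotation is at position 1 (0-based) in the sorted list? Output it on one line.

Answer: p$rrqp

Derivation:
All 6 rotations (rotation i = S[i:]+S[:i]):
  rot[0] = rrqpp$
  rot[1] = rqpp$r
  rot[2] = qpp$rr
  rot[3] = pp$rrq
  rot[4] = p$rrqp
  rot[5] = $rrqpp
Sorted (with $ < everything):
  sorted[0] = $rrqpp
  sorted[1] = p$rrqp
  sorted[2] = pp$rrq
  sorted[3] = qpp$rr
  sorted[4] = rqpp$r
  sorted[5] = rrqpp$
sorted[1] = p$rrqp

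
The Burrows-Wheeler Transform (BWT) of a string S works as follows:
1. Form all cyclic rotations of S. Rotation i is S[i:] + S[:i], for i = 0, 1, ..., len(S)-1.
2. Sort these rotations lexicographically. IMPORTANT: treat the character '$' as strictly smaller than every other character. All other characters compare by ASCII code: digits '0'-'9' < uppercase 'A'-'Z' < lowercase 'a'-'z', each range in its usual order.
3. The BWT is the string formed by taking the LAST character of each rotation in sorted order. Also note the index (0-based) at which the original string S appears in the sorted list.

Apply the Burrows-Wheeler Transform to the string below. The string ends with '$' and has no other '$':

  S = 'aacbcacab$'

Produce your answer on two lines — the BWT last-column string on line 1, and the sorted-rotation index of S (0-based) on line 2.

All 10 rotations (rotation i = S[i:]+S[:i]):
  rot[0] = aacbcacab$
  rot[1] = acbcacab$a
  rot[2] = cbcacab$aa
  rot[3] = bcacab$aac
  rot[4] = cacab$aacb
  rot[5] = acab$aacbc
  rot[6] = cab$aacbca
  rot[7] = ab$aacbcac
  rot[8] = b$aacbcaca
  rot[9] = $aacbcacab
Sorted (with $ < everything):
  sorted[0] = $aacbcacab  (last char: 'b')
  sorted[1] = aacbcacab$  (last char: '$')
  sorted[2] = ab$aacbcac  (last char: 'c')
  sorted[3] = acab$aacbc  (last char: 'c')
  sorted[4] = acbcacab$a  (last char: 'a')
  sorted[5] = b$aacbcaca  (last char: 'a')
  sorted[6] = bcacab$aac  (last char: 'c')
  sorted[7] = cab$aacbca  (last char: 'a')
  sorted[8] = cacab$aacb  (last char: 'b')
  sorted[9] = cbcacab$aa  (last char: 'a')
Last column: b$ccaacaba
Original string S is at sorted index 1

Answer: b$ccaacaba
1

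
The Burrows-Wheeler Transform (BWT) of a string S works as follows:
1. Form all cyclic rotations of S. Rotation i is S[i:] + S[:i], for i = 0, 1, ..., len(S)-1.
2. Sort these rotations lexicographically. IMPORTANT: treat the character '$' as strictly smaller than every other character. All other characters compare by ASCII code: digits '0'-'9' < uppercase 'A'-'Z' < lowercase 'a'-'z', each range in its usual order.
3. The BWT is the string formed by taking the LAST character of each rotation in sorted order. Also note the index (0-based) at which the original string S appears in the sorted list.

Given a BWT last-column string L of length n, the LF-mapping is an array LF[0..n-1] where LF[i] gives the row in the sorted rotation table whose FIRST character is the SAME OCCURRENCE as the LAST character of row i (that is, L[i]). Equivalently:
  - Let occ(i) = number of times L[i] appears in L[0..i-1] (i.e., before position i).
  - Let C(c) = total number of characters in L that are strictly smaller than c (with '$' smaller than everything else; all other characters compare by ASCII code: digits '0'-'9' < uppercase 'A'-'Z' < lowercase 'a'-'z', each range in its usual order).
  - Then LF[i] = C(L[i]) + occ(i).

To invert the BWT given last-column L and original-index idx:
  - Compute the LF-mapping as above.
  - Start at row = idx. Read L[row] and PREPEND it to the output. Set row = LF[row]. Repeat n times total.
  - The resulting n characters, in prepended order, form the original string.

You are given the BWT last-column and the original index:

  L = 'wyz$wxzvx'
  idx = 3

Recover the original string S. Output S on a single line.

LF mapping: 2 6 7 0 3 4 8 1 5
Walk LF starting at row 3, prepending L[row]:
  step 1: row=3, L[3]='$', prepend. Next row=LF[3]=0
  step 2: row=0, L[0]='w', prepend. Next row=LF[0]=2
  step 3: row=2, L[2]='z', prepend. Next row=LF[2]=7
  step 4: row=7, L[7]='v', prepend. Next row=LF[7]=1
  step 5: row=1, L[1]='y', prepend. Next row=LF[1]=6
  step 6: row=6, L[6]='z', prepend. Next row=LF[6]=8
  step 7: row=8, L[8]='x', prepend. Next row=LF[8]=5
  step 8: row=5, L[5]='x', prepend. Next row=LF[5]=4
  step 9: row=4, L[4]='w', prepend. Next row=LF[4]=3
Reversed output: wxxzyvzw$

Answer: wxxzyvzw$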